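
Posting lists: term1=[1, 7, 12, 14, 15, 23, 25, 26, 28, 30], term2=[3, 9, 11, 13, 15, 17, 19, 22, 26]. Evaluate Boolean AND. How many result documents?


Boolean AND: find intersection of posting lists
term1 docs: [1, 7, 12, 14, 15, 23, 25, 26, 28, 30]
term2 docs: [3, 9, 11, 13, 15, 17, 19, 22, 26]
Intersection: [15, 26]
|intersection| = 2

2


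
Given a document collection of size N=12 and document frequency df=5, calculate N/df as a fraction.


IDF ratio = N / df
= 12 / 5
= 12/5

12/5


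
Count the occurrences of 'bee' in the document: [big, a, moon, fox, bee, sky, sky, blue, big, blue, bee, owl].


Document has 12 words
Scanning for 'bee':
Found at positions: [4, 10]
Count = 2

2


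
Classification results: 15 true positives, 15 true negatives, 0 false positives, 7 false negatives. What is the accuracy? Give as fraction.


Accuracy = (TP + TN) / (TP + TN + FP + FN)
TP + TN = 15 + 15 = 30
Total = 15 + 15 + 0 + 7 = 37
Accuracy = 30 / 37 = 30/37

30/37


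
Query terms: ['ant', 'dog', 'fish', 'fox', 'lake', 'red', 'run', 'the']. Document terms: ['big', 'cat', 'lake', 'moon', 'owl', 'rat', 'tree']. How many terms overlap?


Query terms: ['ant', 'dog', 'fish', 'fox', 'lake', 'red', 'run', 'the']
Document terms: ['big', 'cat', 'lake', 'moon', 'owl', 'rat', 'tree']
Common terms: ['lake']
Overlap count = 1

1


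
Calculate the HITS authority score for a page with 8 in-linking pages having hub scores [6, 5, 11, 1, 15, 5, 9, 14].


Authority = sum of hub scores of in-linkers
In-link 1: hub score = 6
In-link 2: hub score = 5
In-link 3: hub score = 11
In-link 4: hub score = 1
In-link 5: hub score = 15
In-link 6: hub score = 5
In-link 7: hub score = 9
In-link 8: hub score = 14
Authority = 6 + 5 + 11 + 1 + 15 + 5 + 9 + 14 = 66

66


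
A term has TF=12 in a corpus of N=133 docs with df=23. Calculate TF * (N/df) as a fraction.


TF * (N/df)
= 12 * (133/23)
= 12 * 133/23
= 1596/23

1596/23


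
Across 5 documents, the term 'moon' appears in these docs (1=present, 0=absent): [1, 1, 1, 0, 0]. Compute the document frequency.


Checking each document for 'moon':
Doc 1: present
Doc 2: present
Doc 3: present
Doc 4: absent
Doc 5: absent
df = sum of presences = 1 + 1 + 1 + 0 + 0 = 3

3


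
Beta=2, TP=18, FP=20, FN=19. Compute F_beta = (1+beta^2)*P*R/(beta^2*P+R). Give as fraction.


P = TP/(TP+FP) = 18/38 = 9/19
R = TP/(TP+FN) = 18/37 = 18/37
beta^2 = 2^2 = 4
(1 + beta^2) = 5
Numerator = (1+beta^2)*P*R = 810/703
Denominator = beta^2*P + R = 36/19 + 18/37 = 1674/703
F_beta = 15/31

15/31


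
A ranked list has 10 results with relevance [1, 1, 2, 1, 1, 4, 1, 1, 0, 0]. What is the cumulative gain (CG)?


Cumulative Gain = sum of relevance scores
Position 1: rel=1, running sum=1
Position 2: rel=1, running sum=2
Position 3: rel=2, running sum=4
Position 4: rel=1, running sum=5
Position 5: rel=1, running sum=6
Position 6: rel=4, running sum=10
Position 7: rel=1, running sum=11
Position 8: rel=1, running sum=12
Position 9: rel=0, running sum=12
Position 10: rel=0, running sum=12
CG = 12

12


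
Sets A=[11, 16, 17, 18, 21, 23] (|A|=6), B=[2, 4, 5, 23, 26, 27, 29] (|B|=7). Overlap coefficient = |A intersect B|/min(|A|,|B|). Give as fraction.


A intersect B = [23]
|A intersect B| = 1
min(|A|, |B|) = min(6, 7) = 6
Overlap = 1 / 6 = 1/6

1/6


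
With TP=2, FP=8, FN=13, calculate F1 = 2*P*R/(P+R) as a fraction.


F1 = 2 * P * R / (P + R)
P = TP/(TP+FP) = 2/10 = 1/5
R = TP/(TP+FN) = 2/15 = 2/15
2 * P * R = 2 * 1/5 * 2/15 = 4/75
P + R = 1/5 + 2/15 = 1/3
F1 = 4/75 / 1/3 = 4/25

4/25


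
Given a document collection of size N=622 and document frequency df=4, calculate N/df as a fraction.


IDF ratio = N / df
= 622 / 4
= 311/2

311/2


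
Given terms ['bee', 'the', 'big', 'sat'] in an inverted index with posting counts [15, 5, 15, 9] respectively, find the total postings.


Summing posting list sizes:
'bee': 15 postings
'the': 5 postings
'big': 15 postings
'sat': 9 postings
Total = 15 + 5 + 15 + 9 = 44

44


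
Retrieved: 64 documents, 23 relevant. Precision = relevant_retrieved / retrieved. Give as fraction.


Precision = relevant_retrieved / total_retrieved
= 23 / 64
= 23 / (23 + 41)
= 23/64

23/64


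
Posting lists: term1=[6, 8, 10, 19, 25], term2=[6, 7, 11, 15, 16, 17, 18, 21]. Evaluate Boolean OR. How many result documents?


Boolean OR: find union of posting lists
term1 docs: [6, 8, 10, 19, 25]
term2 docs: [6, 7, 11, 15, 16, 17, 18, 21]
Union: [6, 7, 8, 10, 11, 15, 16, 17, 18, 19, 21, 25]
|union| = 12

12


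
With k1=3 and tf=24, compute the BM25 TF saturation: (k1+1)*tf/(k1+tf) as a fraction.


BM25 TF component = (k1+1)*tf / (k1+tf)
k1 = 3, tf = 24
Numerator = (3+1)*24 = 96
Denominator = 3 + 24 = 27
= 96/27 = 32/9

32/9


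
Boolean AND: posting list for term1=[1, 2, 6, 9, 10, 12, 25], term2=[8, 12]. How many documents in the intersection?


Boolean AND: find intersection of posting lists
term1 docs: [1, 2, 6, 9, 10, 12, 25]
term2 docs: [8, 12]
Intersection: [12]
|intersection| = 1

1


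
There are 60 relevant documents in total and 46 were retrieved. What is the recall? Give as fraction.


Recall = retrieved_relevant / total_relevant
= 46 / 60
= 46 / (46 + 14)
= 23/30

23/30


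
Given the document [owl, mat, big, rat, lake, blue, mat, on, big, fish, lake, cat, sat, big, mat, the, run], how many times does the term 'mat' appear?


Document has 17 words
Scanning for 'mat':
Found at positions: [1, 6, 14]
Count = 3

3


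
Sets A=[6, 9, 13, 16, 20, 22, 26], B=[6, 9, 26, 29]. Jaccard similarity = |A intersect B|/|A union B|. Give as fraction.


A intersect B = [6, 9, 26]
|A intersect B| = 3
A union B = [6, 9, 13, 16, 20, 22, 26, 29]
|A union B| = 8
Jaccard = 3/8 = 3/8

3/8


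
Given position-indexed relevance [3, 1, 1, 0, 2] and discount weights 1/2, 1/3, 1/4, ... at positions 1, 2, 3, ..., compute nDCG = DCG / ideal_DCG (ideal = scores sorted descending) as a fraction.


Position discount weights w_i = 1/(i+1) for i=1..5:
Weights = [1/2, 1/3, 1/4, 1/5, 1/6]
Actual relevance: [3, 1, 1, 0, 2]
DCG = 3/2 + 1/3 + 1/4 + 0/5 + 2/6 = 29/12
Ideal relevance (sorted desc): [3, 2, 1, 1, 0]
Ideal DCG = 3/2 + 2/3 + 1/4 + 1/5 + 0/6 = 157/60
nDCG = DCG / ideal_DCG = 29/12 / 157/60 = 145/157

145/157


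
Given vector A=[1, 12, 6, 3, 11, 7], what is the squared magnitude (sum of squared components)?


|A|^2 = sum of squared components
A[0]^2 = 1^2 = 1
A[1]^2 = 12^2 = 144
A[2]^2 = 6^2 = 36
A[3]^2 = 3^2 = 9
A[4]^2 = 11^2 = 121
A[5]^2 = 7^2 = 49
Sum = 1 + 144 + 36 + 9 + 121 + 49 = 360

360


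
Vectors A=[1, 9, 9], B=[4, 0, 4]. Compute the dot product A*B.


Dot product = sum of element-wise products
A[0]*B[0] = 1*4 = 4
A[1]*B[1] = 9*0 = 0
A[2]*B[2] = 9*4 = 36
Sum = 4 + 0 + 36 = 40

40


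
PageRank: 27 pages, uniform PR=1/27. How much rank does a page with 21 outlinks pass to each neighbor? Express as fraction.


Initial PR = 1/27 = 1/27
Outlinks = 21
Contribution per link = PR / outlinks
= 1/27 / 21
= 1/567

1/567


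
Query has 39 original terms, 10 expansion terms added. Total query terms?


Original terms: 39
Expansion terms: 10
Total = 39 + 10 = 49

49


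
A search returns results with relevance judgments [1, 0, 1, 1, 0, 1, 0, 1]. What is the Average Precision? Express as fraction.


Computing P@k for each relevant position:
Position 1: relevant, P@1 = 1/1 = 1
Position 2: not relevant
Position 3: relevant, P@3 = 2/3 = 2/3
Position 4: relevant, P@4 = 3/4 = 3/4
Position 5: not relevant
Position 6: relevant, P@6 = 4/6 = 2/3
Position 7: not relevant
Position 8: relevant, P@8 = 5/8 = 5/8
Sum of P@k = 1 + 2/3 + 3/4 + 2/3 + 5/8 = 89/24
AP = 89/24 / 5 = 89/120

89/120


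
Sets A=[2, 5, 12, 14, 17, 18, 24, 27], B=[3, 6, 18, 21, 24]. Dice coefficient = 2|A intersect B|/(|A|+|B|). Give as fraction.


A intersect B = [18, 24]
|A intersect B| = 2
|A| = 8, |B| = 5
Dice = 2*2 / (8+5)
= 4 / 13 = 4/13

4/13


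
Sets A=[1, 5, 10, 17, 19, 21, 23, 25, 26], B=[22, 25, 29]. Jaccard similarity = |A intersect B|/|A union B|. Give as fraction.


A intersect B = [25]
|A intersect B| = 1
A union B = [1, 5, 10, 17, 19, 21, 22, 23, 25, 26, 29]
|A union B| = 11
Jaccard = 1/11 = 1/11

1/11


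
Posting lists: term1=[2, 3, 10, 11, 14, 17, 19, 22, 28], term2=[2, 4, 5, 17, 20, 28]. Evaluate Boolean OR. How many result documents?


Boolean OR: find union of posting lists
term1 docs: [2, 3, 10, 11, 14, 17, 19, 22, 28]
term2 docs: [2, 4, 5, 17, 20, 28]
Union: [2, 3, 4, 5, 10, 11, 14, 17, 19, 20, 22, 28]
|union| = 12

12


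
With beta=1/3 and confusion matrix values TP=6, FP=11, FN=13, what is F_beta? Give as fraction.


P = TP/(TP+FP) = 6/17 = 6/17
R = TP/(TP+FN) = 6/19 = 6/19
beta^2 = 1/3^2 = 1/9
(1 + beta^2) = 10/9
Numerator = (1+beta^2)*P*R = 40/323
Denominator = beta^2*P + R = 2/51 + 6/19 = 344/969
F_beta = 15/43

15/43


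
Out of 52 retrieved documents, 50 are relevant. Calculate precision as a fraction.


Precision = relevant_retrieved / total_retrieved
= 50 / 52
= 50 / (50 + 2)
= 25/26

25/26


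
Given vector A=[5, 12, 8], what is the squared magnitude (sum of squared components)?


|A|^2 = sum of squared components
A[0]^2 = 5^2 = 25
A[1]^2 = 12^2 = 144
A[2]^2 = 8^2 = 64
Sum = 25 + 144 + 64 = 233

233


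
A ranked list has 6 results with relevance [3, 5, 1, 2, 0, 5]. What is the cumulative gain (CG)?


Cumulative Gain = sum of relevance scores
Position 1: rel=3, running sum=3
Position 2: rel=5, running sum=8
Position 3: rel=1, running sum=9
Position 4: rel=2, running sum=11
Position 5: rel=0, running sum=11
Position 6: rel=5, running sum=16
CG = 16

16


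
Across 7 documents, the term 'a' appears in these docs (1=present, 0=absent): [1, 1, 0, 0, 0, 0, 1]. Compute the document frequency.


Checking each document for 'a':
Doc 1: present
Doc 2: present
Doc 3: absent
Doc 4: absent
Doc 5: absent
Doc 6: absent
Doc 7: present
df = sum of presences = 1 + 1 + 0 + 0 + 0 + 0 + 1 = 3

3


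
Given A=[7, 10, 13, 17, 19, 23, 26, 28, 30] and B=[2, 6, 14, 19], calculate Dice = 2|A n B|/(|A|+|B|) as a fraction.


A intersect B = [19]
|A intersect B| = 1
|A| = 9, |B| = 4
Dice = 2*1 / (9+4)
= 2 / 13 = 2/13

2/13


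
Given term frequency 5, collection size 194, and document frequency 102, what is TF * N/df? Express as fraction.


TF * (N/df)
= 5 * (194/102)
= 5 * 97/51
= 485/51

485/51


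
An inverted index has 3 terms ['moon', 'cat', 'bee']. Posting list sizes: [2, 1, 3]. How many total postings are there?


Summing posting list sizes:
'moon': 2 postings
'cat': 1 postings
'bee': 3 postings
Total = 2 + 1 + 3 = 6

6


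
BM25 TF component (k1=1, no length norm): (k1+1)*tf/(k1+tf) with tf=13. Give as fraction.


BM25 TF component = (k1+1)*tf / (k1+tf)
k1 = 1, tf = 13
Numerator = (1+1)*13 = 26
Denominator = 1 + 13 = 14
= 26/14 = 13/7

13/7


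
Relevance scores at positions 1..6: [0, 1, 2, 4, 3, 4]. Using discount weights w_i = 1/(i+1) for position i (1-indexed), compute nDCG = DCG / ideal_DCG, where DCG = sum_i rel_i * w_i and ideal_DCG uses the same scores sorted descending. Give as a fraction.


Position discount weights w_i = 1/(i+1) for i=1..6:
Weights = [1/2, 1/3, 1/4, 1/5, 1/6, 1/7]
Actual relevance: [0, 1, 2, 4, 3, 4]
DCG = 0/2 + 1/3 + 2/4 + 4/5 + 3/6 + 4/7 = 284/105
Ideal relevance (sorted desc): [4, 4, 3, 2, 1, 0]
Ideal DCG = 4/2 + 4/3 + 3/4 + 2/5 + 1/6 + 0/7 = 93/20
nDCG = DCG / ideal_DCG = 284/105 / 93/20 = 1136/1953

1136/1953


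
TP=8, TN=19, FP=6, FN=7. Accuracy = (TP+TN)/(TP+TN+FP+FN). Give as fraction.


Accuracy = (TP + TN) / (TP + TN + FP + FN)
TP + TN = 8 + 19 = 27
Total = 8 + 19 + 6 + 7 = 40
Accuracy = 27 / 40 = 27/40

27/40


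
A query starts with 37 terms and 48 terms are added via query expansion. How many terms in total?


Original terms: 37
Expansion terms: 48
Total = 37 + 48 = 85

85


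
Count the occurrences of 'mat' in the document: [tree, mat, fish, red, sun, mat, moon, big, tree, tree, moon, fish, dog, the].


Document has 14 words
Scanning for 'mat':
Found at positions: [1, 5]
Count = 2

2


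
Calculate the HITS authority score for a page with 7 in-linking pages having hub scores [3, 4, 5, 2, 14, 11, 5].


Authority = sum of hub scores of in-linkers
In-link 1: hub score = 3
In-link 2: hub score = 4
In-link 3: hub score = 5
In-link 4: hub score = 2
In-link 5: hub score = 14
In-link 6: hub score = 11
In-link 7: hub score = 5
Authority = 3 + 4 + 5 + 2 + 14 + 11 + 5 = 44

44


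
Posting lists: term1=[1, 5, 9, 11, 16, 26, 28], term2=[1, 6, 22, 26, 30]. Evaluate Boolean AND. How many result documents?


Boolean AND: find intersection of posting lists
term1 docs: [1, 5, 9, 11, 16, 26, 28]
term2 docs: [1, 6, 22, 26, 30]
Intersection: [1, 26]
|intersection| = 2

2


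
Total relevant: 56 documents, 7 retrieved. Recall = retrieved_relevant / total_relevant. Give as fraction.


Recall = retrieved_relevant / total_relevant
= 7 / 56
= 7 / (7 + 49)
= 1/8

1/8


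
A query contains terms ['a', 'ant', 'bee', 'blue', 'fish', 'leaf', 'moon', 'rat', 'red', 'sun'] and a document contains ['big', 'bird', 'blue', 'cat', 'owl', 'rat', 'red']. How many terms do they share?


Query terms: ['a', 'ant', 'bee', 'blue', 'fish', 'leaf', 'moon', 'rat', 'red', 'sun']
Document terms: ['big', 'bird', 'blue', 'cat', 'owl', 'rat', 'red']
Common terms: ['blue', 'rat', 'red']
Overlap count = 3

3


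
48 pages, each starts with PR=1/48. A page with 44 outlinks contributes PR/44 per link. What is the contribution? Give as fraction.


Initial PR = 1/48 = 1/48
Outlinks = 44
Contribution per link = PR / outlinks
= 1/48 / 44
= 1/2112

1/2112


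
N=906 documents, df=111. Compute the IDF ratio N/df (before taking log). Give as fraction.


IDF ratio = N / df
= 906 / 111
= 302/37

302/37


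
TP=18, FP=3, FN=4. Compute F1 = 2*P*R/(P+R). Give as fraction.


F1 = 2 * P * R / (P + R)
P = TP/(TP+FP) = 18/21 = 6/7
R = TP/(TP+FN) = 18/22 = 9/11
2 * P * R = 2 * 6/7 * 9/11 = 108/77
P + R = 6/7 + 9/11 = 129/77
F1 = 108/77 / 129/77 = 36/43

36/43


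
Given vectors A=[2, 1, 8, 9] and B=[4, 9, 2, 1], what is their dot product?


Dot product = sum of element-wise products
A[0]*B[0] = 2*4 = 8
A[1]*B[1] = 1*9 = 9
A[2]*B[2] = 8*2 = 16
A[3]*B[3] = 9*1 = 9
Sum = 8 + 9 + 16 + 9 = 42

42


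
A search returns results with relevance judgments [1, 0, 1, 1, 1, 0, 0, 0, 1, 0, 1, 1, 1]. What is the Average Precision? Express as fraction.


Computing P@k for each relevant position:
Position 1: relevant, P@1 = 1/1 = 1
Position 2: not relevant
Position 3: relevant, P@3 = 2/3 = 2/3
Position 4: relevant, P@4 = 3/4 = 3/4
Position 5: relevant, P@5 = 4/5 = 4/5
Position 6: not relevant
Position 7: not relevant
Position 8: not relevant
Position 9: relevant, P@9 = 5/9 = 5/9
Position 10: not relevant
Position 11: relevant, P@11 = 6/11 = 6/11
Position 12: relevant, P@12 = 7/12 = 7/12
Position 13: relevant, P@13 = 8/13 = 8/13
Sum of P@k = 1 + 2/3 + 3/4 + 4/5 + 5/9 + 6/11 + 7/12 + 8/13 = 35498/6435
AP = 35498/6435 / 8 = 17749/25740

17749/25740


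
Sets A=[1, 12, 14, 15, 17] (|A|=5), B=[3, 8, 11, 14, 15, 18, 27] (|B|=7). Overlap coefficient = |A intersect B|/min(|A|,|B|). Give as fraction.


A intersect B = [14, 15]
|A intersect B| = 2
min(|A|, |B|) = min(5, 7) = 5
Overlap = 2 / 5 = 2/5

2/5


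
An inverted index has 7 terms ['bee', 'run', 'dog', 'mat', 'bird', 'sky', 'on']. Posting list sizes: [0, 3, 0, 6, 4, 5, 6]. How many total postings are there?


Summing posting list sizes:
'bee': 0 postings
'run': 3 postings
'dog': 0 postings
'mat': 6 postings
'bird': 4 postings
'sky': 5 postings
'on': 6 postings
Total = 0 + 3 + 0 + 6 + 4 + 5 + 6 = 24

24


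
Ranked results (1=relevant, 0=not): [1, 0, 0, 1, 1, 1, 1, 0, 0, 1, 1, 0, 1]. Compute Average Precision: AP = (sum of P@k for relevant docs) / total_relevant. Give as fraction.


Computing P@k for each relevant position:
Position 1: relevant, P@1 = 1/1 = 1
Position 2: not relevant
Position 3: not relevant
Position 4: relevant, P@4 = 2/4 = 1/2
Position 5: relevant, P@5 = 3/5 = 3/5
Position 6: relevant, P@6 = 4/6 = 2/3
Position 7: relevant, P@7 = 5/7 = 5/7
Position 8: not relevant
Position 9: not relevant
Position 10: relevant, P@10 = 6/10 = 3/5
Position 11: relevant, P@11 = 7/11 = 7/11
Position 12: not relevant
Position 13: relevant, P@13 = 8/13 = 8/13
Sum of P@k = 1 + 1/2 + 3/5 + 2/3 + 5/7 + 3/5 + 7/11 + 8/13 = 160141/30030
AP = 160141/30030 / 8 = 160141/240240

160141/240240


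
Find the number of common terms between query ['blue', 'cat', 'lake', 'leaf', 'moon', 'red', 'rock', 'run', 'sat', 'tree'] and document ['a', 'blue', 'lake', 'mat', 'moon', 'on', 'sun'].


Query terms: ['blue', 'cat', 'lake', 'leaf', 'moon', 'red', 'rock', 'run', 'sat', 'tree']
Document terms: ['a', 'blue', 'lake', 'mat', 'moon', 'on', 'sun']
Common terms: ['blue', 'lake', 'moon']
Overlap count = 3

3


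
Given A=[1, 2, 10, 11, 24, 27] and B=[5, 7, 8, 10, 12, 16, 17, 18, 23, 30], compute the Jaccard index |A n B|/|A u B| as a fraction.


A intersect B = [10]
|A intersect B| = 1
A union B = [1, 2, 5, 7, 8, 10, 11, 12, 16, 17, 18, 23, 24, 27, 30]
|A union B| = 15
Jaccard = 1/15 = 1/15

1/15


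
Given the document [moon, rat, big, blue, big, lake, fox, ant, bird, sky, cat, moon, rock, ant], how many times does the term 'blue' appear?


Document has 14 words
Scanning for 'blue':
Found at positions: [3]
Count = 1

1


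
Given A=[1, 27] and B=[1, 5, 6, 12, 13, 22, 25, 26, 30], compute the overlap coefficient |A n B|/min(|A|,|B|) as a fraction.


A intersect B = [1]
|A intersect B| = 1
min(|A|, |B|) = min(2, 9) = 2
Overlap = 1 / 2 = 1/2

1/2


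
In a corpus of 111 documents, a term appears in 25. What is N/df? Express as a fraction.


IDF ratio = N / df
= 111 / 25
= 111/25

111/25


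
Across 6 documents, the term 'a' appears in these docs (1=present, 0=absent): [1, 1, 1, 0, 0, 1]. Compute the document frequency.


Checking each document for 'a':
Doc 1: present
Doc 2: present
Doc 3: present
Doc 4: absent
Doc 5: absent
Doc 6: present
df = sum of presences = 1 + 1 + 1 + 0 + 0 + 1 = 4

4


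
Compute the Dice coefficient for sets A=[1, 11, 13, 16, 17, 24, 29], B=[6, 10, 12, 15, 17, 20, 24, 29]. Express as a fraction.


A intersect B = [17, 24, 29]
|A intersect B| = 3
|A| = 7, |B| = 8
Dice = 2*3 / (7+8)
= 6 / 15 = 2/5

2/5


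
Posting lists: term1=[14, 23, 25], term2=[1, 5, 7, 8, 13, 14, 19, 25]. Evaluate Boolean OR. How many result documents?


Boolean OR: find union of posting lists
term1 docs: [14, 23, 25]
term2 docs: [1, 5, 7, 8, 13, 14, 19, 25]
Union: [1, 5, 7, 8, 13, 14, 19, 23, 25]
|union| = 9

9


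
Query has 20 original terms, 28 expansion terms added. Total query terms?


Original terms: 20
Expansion terms: 28
Total = 20 + 28 = 48

48


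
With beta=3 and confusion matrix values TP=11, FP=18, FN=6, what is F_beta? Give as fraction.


P = TP/(TP+FP) = 11/29 = 11/29
R = TP/(TP+FN) = 11/17 = 11/17
beta^2 = 3^2 = 9
(1 + beta^2) = 10
Numerator = (1+beta^2)*P*R = 1210/493
Denominator = beta^2*P + R = 99/29 + 11/17 = 2002/493
F_beta = 55/91

55/91


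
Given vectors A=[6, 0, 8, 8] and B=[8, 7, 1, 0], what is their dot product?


Dot product = sum of element-wise products
A[0]*B[0] = 6*8 = 48
A[1]*B[1] = 0*7 = 0
A[2]*B[2] = 8*1 = 8
A[3]*B[3] = 8*0 = 0
Sum = 48 + 0 + 8 + 0 = 56

56


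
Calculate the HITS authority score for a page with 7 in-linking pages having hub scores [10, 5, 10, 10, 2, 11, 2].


Authority = sum of hub scores of in-linkers
In-link 1: hub score = 10
In-link 2: hub score = 5
In-link 3: hub score = 10
In-link 4: hub score = 10
In-link 5: hub score = 2
In-link 6: hub score = 11
In-link 7: hub score = 2
Authority = 10 + 5 + 10 + 10 + 2 + 11 + 2 = 50

50


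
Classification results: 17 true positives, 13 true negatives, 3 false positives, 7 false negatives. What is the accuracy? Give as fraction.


Accuracy = (TP + TN) / (TP + TN + FP + FN)
TP + TN = 17 + 13 = 30
Total = 17 + 13 + 3 + 7 = 40
Accuracy = 30 / 40 = 3/4

3/4


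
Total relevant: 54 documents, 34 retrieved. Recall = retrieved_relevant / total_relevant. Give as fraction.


Recall = retrieved_relevant / total_relevant
= 34 / 54
= 34 / (34 + 20)
= 17/27

17/27


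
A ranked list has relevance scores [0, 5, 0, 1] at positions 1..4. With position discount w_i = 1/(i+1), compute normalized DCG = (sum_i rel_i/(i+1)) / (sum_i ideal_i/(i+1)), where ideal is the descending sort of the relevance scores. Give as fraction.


Position discount weights w_i = 1/(i+1) for i=1..4:
Weights = [1/2, 1/3, 1/4, 1/5]
Actual relevance: [0, 5, 0, 1]
DCG = 0/2 + 5/3 + 0/4 + 1/5 = 28/15
Ideal relevance (sorted desc): [5, 1, 0, 0]
Ideal DCG = 5/2 + 1/3 + 0/4 + 0/5 = 17/6
nDCG = DCG / ideal_DCG = 28/15 / 17/6 = 56/85

56/85


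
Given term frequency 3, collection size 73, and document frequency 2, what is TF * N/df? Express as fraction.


TF * (N/df)
= 3 * (73/2)
= 3 * 73/2
= 219/2

219/2


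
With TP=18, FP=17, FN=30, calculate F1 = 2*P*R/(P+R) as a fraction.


F1 = 2 * P * R / (P + R)
P = TP/(TP+FP) = 18/35 = 18/35
R = TP/(TP+FN) = 18/48 = 3/8
2 * P * R = 2 * 18/35 * 3/8 = 27/70
P + R = 18/35 + 3/8 = 249/280
F1 = 27/70 / 249/280 = 36/83

36/83


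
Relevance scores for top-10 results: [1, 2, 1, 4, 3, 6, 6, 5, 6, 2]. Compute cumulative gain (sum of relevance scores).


Cumulative Gain = sum of relevance scores
Position 1: rel=1, running sum=1
Position 2: rel=2, running sum=3
Position 3: rel=1, running sum=4
Position 4: rel=4, running sum=8
Position 5: rel=3, running sum=11
Position 6: rel=6, running sum=17
Position 7: rel=6, running sum=23
Position 8: rel=5, running sum=28
Position 9: rel=6, running sum=34
Position 10: rel=2, running sum=36
CG = 36

36


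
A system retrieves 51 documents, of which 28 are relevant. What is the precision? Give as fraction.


Precision = relevant_retrieved / total_retrieved
= 28 / 51
= 28 / (28 + 23)
= 28/51

28/51


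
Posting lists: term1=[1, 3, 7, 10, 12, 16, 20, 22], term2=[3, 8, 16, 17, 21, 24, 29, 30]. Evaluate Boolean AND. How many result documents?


Boolean AND: find intersection of posting lists
term1 docs: [1, 3, 7, 10, 12, 16, 20, 22]
term2 docs: [3, 8, 16, 17, 21, 24, 29, 30]
Intersection: [3, 16]
|intersection| = 2

2


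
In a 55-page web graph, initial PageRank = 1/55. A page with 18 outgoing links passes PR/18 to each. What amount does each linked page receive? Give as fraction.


Initial PR = 1/55 = 1/55
Outlinks = 18
Contribution per link = PR / outlinks
= 1/55 / 18
= 1/990

1/990


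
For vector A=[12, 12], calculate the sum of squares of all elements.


|A|^2 = sum of squared components
A[0]^2 = 12^2 = 144
A[1]^2 = 12^2 = 144
Sum = 144 + 144 = 288

288


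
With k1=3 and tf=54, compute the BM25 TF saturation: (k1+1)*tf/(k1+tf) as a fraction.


BM25 TF component = (k1+1)*tf / (k1+tf)
k1 = 3, tf = 54
Numerator = (3+1)*54 = 216
Denominator = 3 + 54 = 57
= 216/57 = 72/19

72/19


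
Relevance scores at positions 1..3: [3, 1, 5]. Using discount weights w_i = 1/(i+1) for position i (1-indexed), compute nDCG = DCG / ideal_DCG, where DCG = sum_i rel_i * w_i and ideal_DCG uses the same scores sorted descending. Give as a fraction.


Position discount weights w_i = 1/(i+1) for i=1..3:
Weights = [1/2, 1/3, 1/4]
Actual relevance: [3, 1, 5]
DCG = 3/2 + 1/3 + 5/4 = 37/12
Ideal relevance (sorted desc): [5, 3, 1]
Ideal DCG = 5/2 + 3/3 + 1/4 = 15/4
nDCG = DCG / ideal_DCG = 37/12 / 15/4 = 37/45

37/45


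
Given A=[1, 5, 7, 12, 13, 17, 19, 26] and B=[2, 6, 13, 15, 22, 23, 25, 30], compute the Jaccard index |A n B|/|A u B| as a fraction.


A intersect B = [13]
|A intersect B| = 1
A union B = [1, 2, 5, 6, 7, 12, 13, 15, 17, 19, 22, 23, 25, 26, 30]
|A union B| = 15
Jaccard = 1/15 = 1/15

1/15


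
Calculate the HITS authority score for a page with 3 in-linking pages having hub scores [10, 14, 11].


Authority = sum of hub scores of in-linkers
In-link 1: hub score = 10
In-link 2: hub score = 14
In-link 3: hub score = 11
Authority = 10 + 14 + 11 = 35

35


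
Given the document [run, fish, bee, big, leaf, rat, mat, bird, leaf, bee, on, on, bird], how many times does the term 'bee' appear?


Document has 13 words
Scanning for 'bee':
Found at positions: [2, 9]
Count = 2

2


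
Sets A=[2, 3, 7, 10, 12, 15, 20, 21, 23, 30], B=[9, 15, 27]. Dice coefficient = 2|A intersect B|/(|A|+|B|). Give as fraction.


A intersect B = [15]
|A intersect B| = 1
|A| = 10, |B| = 3
Dice = 2*1 / (10+3)
= 2 / 13 = 2/13

2/13


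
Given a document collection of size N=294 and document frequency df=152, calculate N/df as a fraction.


IDF ratio = N / df
= 294 / 152
= 147/76

147/76


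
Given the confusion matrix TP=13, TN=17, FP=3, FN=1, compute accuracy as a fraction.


Accuracy = (TP + TN) / (TP + TN + FP + FN)
TP + TN = 13 + 17 = 30
Total = 13 + 17 + 3 + 1 = 34
Accuracy = 30 / 34 = 15/17

15/17


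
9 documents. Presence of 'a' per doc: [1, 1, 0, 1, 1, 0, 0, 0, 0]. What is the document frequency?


Checking each document for 'a':
Doc 1: present
Doc 2: present
Doc 3: absent
Doc 4: present
Doc 5: present
Doc 6: absent
Doc 7: absent
Doc 8: absent
Doc 9: absent
df = sum of presences = 1 + 1 + 0 + 1 + 1 + 0 + 0 + 0 + 0 = 4

4


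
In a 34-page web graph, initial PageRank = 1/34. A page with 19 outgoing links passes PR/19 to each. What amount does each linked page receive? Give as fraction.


Initial PR = 1/34 = 1/34
Outlinks = 19
Contribution per link = PR / outlinks
= 1/34 / 19
= 1/646

1/646


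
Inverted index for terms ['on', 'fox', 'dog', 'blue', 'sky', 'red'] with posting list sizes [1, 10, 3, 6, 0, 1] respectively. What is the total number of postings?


Summing posting list sizes:
'on': 1 postings
'fox': 10 postings
'dog': 3 postings
'blue': 6 postings
'sky': 0 postings
'red': 1 postings
Total = 1 + 10 + 3 + 6 + 0 + 1 = 21

21


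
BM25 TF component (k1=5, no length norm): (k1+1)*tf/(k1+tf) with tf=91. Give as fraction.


BM25 TF component = (k1+1)*tf / (k1+tf)
k1 = 5, tf = 91
Numerator = (5+1)*91 = 546
Denominator = 5 + 91 = 96
= 546/96 = 91/16

91/16


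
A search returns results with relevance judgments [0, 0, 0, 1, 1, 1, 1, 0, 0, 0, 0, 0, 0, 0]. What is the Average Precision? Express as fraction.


Computing P@k for each relevant position:
Position 1: not relevant
Position 2: not relevant
Position 3: not relevant
Position 4: relevant, P@4 = 1/4 = 1/4
Position 5: relevant, P@5 = 2/5 = 2/5
Position 6: relevant, P@6 = 3/6 = 1/2
Position 7: relevant, P@7 = 4/7 = 4/7
Position 8: not relevant
Position 9: not relevant
Position 10: not relevant
Position 11: not relevant
Position 12: not relevant
Position 13: not relevant
Position 14: not relevant
Sum of P@k = 1/4 + 2/5 + 1/2 + 4/7 = 241/140
AP = 241/140 / 4 = 241/560

241/560


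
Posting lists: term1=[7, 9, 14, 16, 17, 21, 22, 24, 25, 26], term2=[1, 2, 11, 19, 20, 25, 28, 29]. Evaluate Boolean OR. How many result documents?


Boolean OR: find union of posting lists
term1 docs: [7, 9, 14, 16, 17, 21, 22, 24, 25, 26]
term2 docs: [1, 2, 11, 19, 20, 25, 28, 29]
Union: [1, 2, 7, 9, 11, 14, 16, 17, 19, 20, 21, 22, 24, 25, 26, 28, 29]
|union| = 17

17


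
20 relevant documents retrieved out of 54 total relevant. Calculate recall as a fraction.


Recall = retrieved_relevant / total_relevant
= 20 / 54
= 20 / (20 + 34)
= 10/27

10/27


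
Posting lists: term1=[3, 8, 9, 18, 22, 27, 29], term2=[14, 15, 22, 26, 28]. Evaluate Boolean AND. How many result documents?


Boolean AND: find intersection of posting lists
term1 docs: [3, 8, 9, 18, 22, 27, 29]
term2 docs: [14, 15, 22, 26, 28]
Intersection: [22]
|intersection| = 1

1


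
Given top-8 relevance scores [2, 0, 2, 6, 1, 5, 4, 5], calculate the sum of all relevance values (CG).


Cumulative Gain = sum of relevance scores
Position 1: rel=2, running sum=2
Position 2: rel=0, running sum=2
Position 3: rel=2, running sum=4
Position 4: rel=6, running sum=10
Position 5: rel=1, running sum=11
Position 6: rel=5, running sum=16
Position 7: rel=4, running sum=20
Position 8: rel=5, running sum=25
CG = 25

25


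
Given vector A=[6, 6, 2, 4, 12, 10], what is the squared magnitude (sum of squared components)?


|A|^2 = sum of squared components
A[0]^2 = 6^2 = 36
A[1]^2 = 6^2 = 36
A[2]^2 = 2^2 = 4
A[3]^2 = 4^2 = 16
A[4]^2 = 12^2 = 144
A[5]^2 = 10^2 = 100
Sum = 36 + 36 + 4 + 16 + 144 + 100 = 336

336


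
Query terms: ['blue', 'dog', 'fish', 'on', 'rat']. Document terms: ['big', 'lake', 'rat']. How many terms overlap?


Query terms: ['blue', 'dog', 'fish', 'on', 'rat']
Document terms: ['big', 'lake', 'rat']
Common terms: ['rat']
Overlap count = 1

1


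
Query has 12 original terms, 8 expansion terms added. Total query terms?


Original terms: 12
Expansion terms: 8
Total = 12 + 8 = 20

20


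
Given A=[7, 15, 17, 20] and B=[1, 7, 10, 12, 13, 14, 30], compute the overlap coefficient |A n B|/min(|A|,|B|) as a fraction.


A intersect B = [7]
|A intersect B| = 1
min(|A|, |B|) = min(4, 7) = 4
Overlap = 1 / 4 = 1/4

1/4


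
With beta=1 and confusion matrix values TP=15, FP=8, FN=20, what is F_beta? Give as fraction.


P = TP/(TP+FP) = 15/23 = 15/23
R = TP/(TP+FN) = 15/35 = 3/7
beta^2 = 1^2 = 1
(1 + beta^2) = 2
Numerator = (1+beta^2)*P*R = 90/161
Denominator = beta^2*P + R = 15/23 + 3/7 = 174/161
F_beta = 15/29

15/29


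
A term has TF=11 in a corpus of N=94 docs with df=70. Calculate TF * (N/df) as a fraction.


TF * (N/df)
= 11 * (94/70)
= 11 * 47/35
= 517/35

517/35


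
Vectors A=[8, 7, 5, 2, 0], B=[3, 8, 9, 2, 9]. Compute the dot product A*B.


Dot product = sum of element-wise products
A[0]*B[0] = 8*3 = 24
A[1]*B[1] = 7*8 = 56
A[2]*B[2] = 5*9 = 45
A[3]*B[3] = 2*2 = 4
A[4]*B[4] = 0*9 = 0
Sum = 24 + 56 + 45 + 4 + 0 = 129

129


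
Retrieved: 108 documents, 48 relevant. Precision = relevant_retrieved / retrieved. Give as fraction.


Precision = relevant_retrieved / total_retrieved
= 48 / 108
= 48 / (48 + 60)
= 4/9

4/9


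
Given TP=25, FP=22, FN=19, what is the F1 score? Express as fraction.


F1 = 2 * P * R / (P + R)
P = TP/(TP+FP) = 25/47 = 25/47
R = TP/(TP+FN) = 25/44 = 25/44
2 * P * R = 2 * 25/47 * 25/44 = 625/1034
P + R = 25/47 + 25/44 = 2275/2068
F1 = 625/1034 / 2275/2068 = 50/91

50/91


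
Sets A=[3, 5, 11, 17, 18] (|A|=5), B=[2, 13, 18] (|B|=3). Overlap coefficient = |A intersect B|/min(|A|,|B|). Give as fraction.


A intersect B = [18]
|A intersect B| = 1
min(|A|, |B|) = min(5, 3) = 3
Overlap = 1 / 3 = 1/3

1/3


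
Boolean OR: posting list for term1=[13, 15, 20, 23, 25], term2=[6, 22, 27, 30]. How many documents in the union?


Boolean OR: find union of posting lists
term1 docs: [13, 15, 20, 23, 25]
term2 docs: [6, 22, 27, 30]
Union: [6, 13, 15, 20, 22, 23, 25, 27, 30]
|union| = 9

9


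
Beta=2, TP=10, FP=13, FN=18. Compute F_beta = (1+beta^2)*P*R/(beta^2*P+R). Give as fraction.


P = TP/(TP+FP) = 10/23 = 10/23
R = TP/(TP+FN) = 10/28 = 5/14
beta^2 = 2^2 = 4
(1 + beta^2) = 5
Numerator = (1+beta^2)*P*R = 125/161
Denominator = beta^2*P + R = 40/23 + 5/14 = 675/322
F_beta = 10/27

10/27


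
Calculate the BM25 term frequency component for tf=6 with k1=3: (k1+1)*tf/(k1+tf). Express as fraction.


BM25 TF component = (k1+1)*tf / (k1+tf)
k1 = 3, tf = 6
Numerator = (3+1)*6 = 24
Denominator = 3 + 6 = 9
= 24/9 = 8/3

8/3


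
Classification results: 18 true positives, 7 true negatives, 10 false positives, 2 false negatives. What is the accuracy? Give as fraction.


Accuracy = (TP + TN) / (TP + TN + FP + FN)
TP + TN = 18 + 7 = 25
Total = 18 + 7 + 10 + 2 = 37
Accuracy = 25 / 37 = 25/37

25/37


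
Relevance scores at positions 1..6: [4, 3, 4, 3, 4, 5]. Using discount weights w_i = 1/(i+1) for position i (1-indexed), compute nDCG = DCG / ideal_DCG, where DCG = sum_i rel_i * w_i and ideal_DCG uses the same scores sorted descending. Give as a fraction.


Position discount weights w_i = 1/(i+1) for i=1..6:
Weights = [1/2, 1/3, 1/4, 1/5, 1/6, 1/7]
Actual relevance: [4, 3, 4, 3, 4, 5]
DCG = 4/2 + 3/3 + 4/4 + 3/5 + 4/6 + 5/7 = 628/105
Ideal relevance (sorted desc): [5, 4, 4, 4, 3, 3]
Ideal DCG = 5/2 + 4/3 + 4/4 + 4/5 + 3/6 + 3/7 = 689/105
nDCG = DCG / ideal_DCG = 628/105 / 689/105 = 628/689

628/689


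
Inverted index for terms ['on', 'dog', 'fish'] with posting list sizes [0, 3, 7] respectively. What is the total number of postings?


Summing posting list sizes:
'on': 0 postings
'dog': 3 postings
'fish': 7 postings
Total = 0 + 3 + 7 = 10

10


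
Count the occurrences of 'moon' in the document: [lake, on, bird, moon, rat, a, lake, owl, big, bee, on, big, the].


Document has 13 words
Scanning for 'moon':
Found at positions: [3]
Count = 1

1


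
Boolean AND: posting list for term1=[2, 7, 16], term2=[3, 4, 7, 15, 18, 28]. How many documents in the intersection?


Boolean AND: find intersection of posting lists
term1 docs: [2, 7, 16]
term2 docs: [3, 4, 7, 15, 18, 28]
Intersection: [7]
|intersection| = 1

1


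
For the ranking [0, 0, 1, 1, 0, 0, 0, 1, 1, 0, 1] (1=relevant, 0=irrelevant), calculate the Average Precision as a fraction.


Computing P@k for each relevant position:
Position 1: not relevant
Position 2: not relevant
Position 3: relevant, P@3 = 1/3 = 1/3
Position 4: relevant, P@4 = 2/4 = 1/2
Position 5: not relevant
Position 6: not relevant
Position 7: not relevant
Position 8: relevant, P@8 = 3/8 = 3/8
Position 9: relevant, P@9 = 4/9 = 4/9
Position 10: not relevant
Position 11: relevant, P@11 = 5/11 = 5/11
Sum of P@k = 1/3 + 1/2 + 3/8 + 4/9 + 5/11 = 1669/792
AP = 1669/792 / 5 = 1669/3960

1669/3960


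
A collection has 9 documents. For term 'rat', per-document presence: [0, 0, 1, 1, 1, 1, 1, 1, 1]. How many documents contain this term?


Checking each document for 'rat':
Doc 1: absent
Doc 2: absent
Doc 3: present
Doc 4: present
Doc 5: present
Doc 6: present
Doc 7: present
Doc 8: present
Doc 9: present
df = sum of presences = 0 + 0 + 1 + 1 + 1 + 1 + 1 + 1 + 1 = 7

7


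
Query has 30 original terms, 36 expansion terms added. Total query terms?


Original terms: 30
Expansion terms: 36
Total = 30 + 36 = 66

66


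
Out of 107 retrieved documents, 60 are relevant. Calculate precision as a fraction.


Precision = relevant_retrieved / total_retrieved
= 60 / 107
= 60 / (60 + 47)
= 60/107

60/107


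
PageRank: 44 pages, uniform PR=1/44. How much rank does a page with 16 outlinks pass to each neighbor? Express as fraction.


Initial PR = 1/44 = 1/44
Outlinks = 16
Contribution per link = PR / outlinks
= 1/44 / 16
= 1/704

1/704


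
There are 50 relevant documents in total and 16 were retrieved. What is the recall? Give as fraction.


Recall = retrieved_relevant / total_relevant
= 16 / 50
= 16 / (16 + 34)
= 8/25

8/25


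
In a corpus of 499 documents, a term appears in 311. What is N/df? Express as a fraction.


IDF ratio = N / df
= 499 / 311
= 499/311

499/311


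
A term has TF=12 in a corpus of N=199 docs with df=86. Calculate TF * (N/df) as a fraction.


TF * (N/df)
= 12 * (199/86)
= 12 * 199/86
= 1194/43

1194/43


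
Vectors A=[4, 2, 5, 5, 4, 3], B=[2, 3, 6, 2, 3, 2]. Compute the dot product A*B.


Dot product = sum of element-wise products
A[0]*B[0] = 4*2 = 8
A[1]*B[1] = 2*3 = 6
A[2]*B[2] = 5*6 = 30
A[3]*B[3] = 5*2 = 10
A[4]*B[4] = 4*3 = 12
A[5]*B[5] = 3*2 = 6
Sum = 8 + 6 + 30 + 10 + 12 + 6 = 72

72


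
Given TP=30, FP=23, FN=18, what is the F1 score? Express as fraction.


F1 = 2 * P * R / (P + R)
P = TP/(TP+FP) = 30/53 = 30/53
R = TP/(TP+FN) = 30/48 = 5/8
2 * P * R = 2 * 30/53 * 5/8 = 75/106
P + R = 30/53 + 5/8 = 505/424
F1 = 75/106 / 505/424 = 60/101

60/101


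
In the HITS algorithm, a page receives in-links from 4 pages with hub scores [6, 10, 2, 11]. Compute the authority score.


Authority = sum of hub scores of in-linkers
In-link 1: hub score = 6
In-link 2: hub score = 10
In-link 3: hub score = 2
In-link 4: hub score = 11
Authority = 6 + 10 + 2 + 11 = 29

29


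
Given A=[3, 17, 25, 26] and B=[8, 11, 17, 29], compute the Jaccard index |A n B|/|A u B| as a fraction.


A intersect B = [17]
|A intersect B| = 1
A union B = [3, 8, 11, 17, 25, 26, 29]
|A union B| = 7
Jaccard = 1/7 = 1/7

1/7


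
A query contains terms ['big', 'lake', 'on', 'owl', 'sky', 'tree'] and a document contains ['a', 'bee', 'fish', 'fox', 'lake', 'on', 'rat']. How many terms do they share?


Query terms: ['big', 'lake', 'on', 'owl', 'sky', 'tree']
Document terms: ['a', 'bee', 'fish', 'fox', 'lake', 'on', 'rat']
Common terms: ['lake', 'on']
Overlap count = 2

2


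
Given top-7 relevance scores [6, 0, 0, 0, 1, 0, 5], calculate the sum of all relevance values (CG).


Cumulative Gain = sum of relevance scores
Position 1: rel=6, running sum=6
Position 2: rel=0, running sum=6
Position 3: rel=0, running sum=6
Position 4: rel=0, running sum=6
Position 5: rel=1, running sum=7
Position 6: rel=0, running sum=7
Position 7: rel=5, running sum=12
CG = 12

12


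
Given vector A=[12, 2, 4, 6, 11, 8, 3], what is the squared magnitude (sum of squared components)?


|A|^2 = sum of squared components
A[0]^2 = 12^2 = 144
A[1]^2 = 2^2 = 4
A[2]^2 = 4^2 = 16
A[3]^2 = 6^2 = 36
A[4]^2 = 11^2 = 121
A[5]^2 = 8^2 = 64
A[6]^2 = 3^2 = 9
Sum = 144 + 4 + 16 + 36 + 121 + 64 + 9 = 394

394


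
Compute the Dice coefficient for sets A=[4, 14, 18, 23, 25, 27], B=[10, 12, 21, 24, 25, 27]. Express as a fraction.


A intersect B = [25, 27]
|A intersect B| = 2
|A| = 6, |B| = 6
Dice = 2*2 / (6+6)
= 4 / 12 = 1/3

1/3


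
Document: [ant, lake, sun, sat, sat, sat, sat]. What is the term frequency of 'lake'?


Document has 7 words
Scanning for 'lake':
Found at positions: [1]
Count = 1

1


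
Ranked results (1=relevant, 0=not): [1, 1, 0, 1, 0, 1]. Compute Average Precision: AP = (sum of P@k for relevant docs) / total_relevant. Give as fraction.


Computing P@k for each relevant position:
Position 1: relevant, P@1 = 1/1 = 1
Position 2: relevant, P@2 = 2/2 = 1
Position 3: not relevant
Position 4: relevant, P@4 = 3/4 = 3/4
Position 5: not relevant
Position 6: relevant, P@6 = 4/6 = 2/3
Sum of P@k = 1 + 1 + 3/4 + 2/3 = 41/12
AP = 41/12 / 4 = 41/48

41/48


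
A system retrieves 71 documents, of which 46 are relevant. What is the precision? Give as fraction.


Precision = relevant_retrieved / total_retrieved
= 46 / 71
= 46 / (46 + 25)
= 46/71

46/71


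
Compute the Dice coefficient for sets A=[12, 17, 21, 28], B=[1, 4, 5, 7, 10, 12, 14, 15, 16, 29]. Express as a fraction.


A intersect B = [12]
|A intersect B| = 1
|A| = 4, |B| = 10
Dice = 2*1 / (4+10)
= 2 / 14 = 1/7

1/7


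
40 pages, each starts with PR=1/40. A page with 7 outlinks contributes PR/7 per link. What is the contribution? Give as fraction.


Initial PR = 1/40 = 1/40
Outlinks = 7
Contribution per link = PR / outlinks
= 1/40 / 7
= 1/280

1/280


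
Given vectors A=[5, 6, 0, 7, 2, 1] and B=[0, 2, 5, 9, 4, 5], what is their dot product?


Dot product = sum of element-wise products
A[0]*B[0] = 5*0 = 0
A[1]*B[1] = 6*2 = 12
A[2]*B[2] = 0*5 = 0
A[3]*B[3] = 7*9 = 63
A[4]*B[4] = 2*4 = 8
A[5]*B[5] = 1*5 = 5
Sum = 0 + 12 + 0 + 63 + 8 + 5 = 88

88


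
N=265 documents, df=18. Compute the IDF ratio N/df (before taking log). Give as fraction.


IDF ratio = N / df
= 265 / 18
= 265/18

265/18


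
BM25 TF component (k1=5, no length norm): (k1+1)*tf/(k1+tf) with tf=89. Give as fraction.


BM25 TF component = (k1+1)*tf / (k1+tf)
k1 = 5, tf = 89
Numerator = (5+1)*89 = 534
Denominator = 5 + 89 = 94
= 534/94 = 267/47

267/47


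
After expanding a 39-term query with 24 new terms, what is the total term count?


Original terms: 39
Expansion terms: 24
Total = 39 + 24 = 63

63


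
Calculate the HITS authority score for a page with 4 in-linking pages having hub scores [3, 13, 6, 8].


Authority = sum of hub scores of in-linkers
In-link 1: hub score = 3
In-link 2: hub score = 13
In-link 3: hub score = 6
In-link 4: hub score = 8
Authority = 3 + 13 + 6 + 8 = 30

30
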